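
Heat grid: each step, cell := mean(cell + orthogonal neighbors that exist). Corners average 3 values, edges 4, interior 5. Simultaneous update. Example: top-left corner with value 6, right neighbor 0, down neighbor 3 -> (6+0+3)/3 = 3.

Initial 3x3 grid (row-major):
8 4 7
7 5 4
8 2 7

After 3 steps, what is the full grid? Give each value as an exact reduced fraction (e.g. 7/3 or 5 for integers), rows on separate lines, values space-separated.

Answer: 3191/540 2609/450 1271/240
301/50 32231/6000 76963/14400
6077/1080 4391/800 10829/2160

Derivation:
After step 1:
  19/3 6 5
  7 22/5 23/4
  17/3 11/2 13/3
After step 2:
  58/9 163/30 67/12
  117/20 573/100 1169/240
  109/18 199/40 187/36
After step 3:
  3191/540 2609/450 1271/240
  301/50 32231/6000 76963/14400
  6077/1080 4391/800 10829/2160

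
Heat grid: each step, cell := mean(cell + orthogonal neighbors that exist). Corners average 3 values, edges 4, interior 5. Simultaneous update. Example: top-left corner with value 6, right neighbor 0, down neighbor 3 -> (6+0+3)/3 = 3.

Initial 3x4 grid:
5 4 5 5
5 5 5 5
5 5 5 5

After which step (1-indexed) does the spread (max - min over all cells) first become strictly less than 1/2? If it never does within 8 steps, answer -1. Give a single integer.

Step 1: max=5, min=14/3, spread=1/3
  -> spread < 1/2 first at step 1
Step 2: max=5, min=569/120, spread=31/120
Step 3: max=5, min=5189/1080, spread=211/1080
Step 4: max=8953/1800, min=523103/108000, spread=14077/108000
Step 5: max=536317/108000, min=4719593/972000, spread=5363/48600
Step 6: max=297131/60000, min=142059191/29160000, spread=93859/1166400
Step 7: max=480663533/97200000, min=8537725519/1749600000, spread=4568723/69984000
Step 8: max=14398381111/2916000000, min=513099564371/104976000000, spread=8387449/167961600

Answer: 1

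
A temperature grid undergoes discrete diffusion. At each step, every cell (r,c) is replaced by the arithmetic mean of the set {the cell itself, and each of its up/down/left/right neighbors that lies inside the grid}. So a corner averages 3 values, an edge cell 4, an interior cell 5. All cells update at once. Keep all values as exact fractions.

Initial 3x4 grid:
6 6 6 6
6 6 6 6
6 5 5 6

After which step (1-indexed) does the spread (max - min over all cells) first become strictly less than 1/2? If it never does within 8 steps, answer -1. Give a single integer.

Step 1: max=6, min=11/2, spread=1/2
Step 2: max=6, min=337/60, spread=23/60
  -> spread < 1/2 first at step 2
Step 3: max=1069/180, min=10249/1800, spread=49/200
Step 4: max=15949/2700, min=154829/27000, spread=4661/27000
Step 5: max=794303/135000, min=4667693/810000, spread=157/1296
Step 6: max=15843859/2700000, min=280967587/48600000, spread=1351/15552
Step 7: max=711576367/121500000, min=8448088279/1458000000, spread=5813/93312
Step 8: max=42632780953/7290000000, min=126921311609/21870000000, spread=6253/139968

Answer: 2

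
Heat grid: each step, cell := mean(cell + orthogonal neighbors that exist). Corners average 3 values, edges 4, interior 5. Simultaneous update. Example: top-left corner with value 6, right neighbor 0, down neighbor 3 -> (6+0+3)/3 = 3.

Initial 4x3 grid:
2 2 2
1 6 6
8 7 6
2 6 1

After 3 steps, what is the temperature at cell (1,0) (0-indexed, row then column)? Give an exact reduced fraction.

Step 1: cell (1,0) = 17/4
Step 2: cell (1,0) = 889/240
Step 3: cell (1,0) = 5939/1440
Full grid after step 3:
  7039/2160 29/8 509/135
  5939/1440 1663/400 3257/720
  6619/1440 1201/240 1711/360
  10691/2160 214/45 1327/270

Answer: 5939/1440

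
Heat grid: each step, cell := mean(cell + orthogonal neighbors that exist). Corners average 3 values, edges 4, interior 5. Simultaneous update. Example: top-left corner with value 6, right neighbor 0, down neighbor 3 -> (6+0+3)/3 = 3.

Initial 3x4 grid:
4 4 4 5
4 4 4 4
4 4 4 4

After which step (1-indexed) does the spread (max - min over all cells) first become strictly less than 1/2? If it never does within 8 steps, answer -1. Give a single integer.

Answer: 1

Derivation:
Step 1: max=13/3, min=4, spread=1/3
  -> spread < 1/2 first at step 1
Step 2: max=77/18, min=4, spread=5/18
Step 3: max=905/216, min=4, spread=41/216
Step 4: max=107897/25920, min=4, spread=4217/25920
Step 5: max=6429949/1555200, min=28879/7200, spread=38417/311040
Step 6: max=384448211/93312000, min=578597/144000, spread=1903471/18662400
Step 7: max=22995869089/5598720000, min=17395759/4320000, spread=18038617/223948800
Step 8: max=1376960982851/335923200000, min=1568126759/388800000, spread=883978523/13436928000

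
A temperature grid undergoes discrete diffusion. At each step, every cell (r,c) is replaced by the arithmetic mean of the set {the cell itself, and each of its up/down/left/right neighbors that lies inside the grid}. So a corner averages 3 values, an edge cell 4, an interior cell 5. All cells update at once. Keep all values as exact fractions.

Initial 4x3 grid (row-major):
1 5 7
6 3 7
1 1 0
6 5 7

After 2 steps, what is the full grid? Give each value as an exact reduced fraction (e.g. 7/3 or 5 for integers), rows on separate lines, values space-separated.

Answer: 43/12 281/60 175/36
293/80 87/25 281/60
49/16 92/25 7/2
49/12 59/16 25/6

Derivation:
After step 1:
  4 4 19/3
  11/4 22/5 17/4
  7/2 2 15/4
  4 19/4 4
After step 2:
  43/12 281/60 175/36
  293/80 87/25 281/60
  49/16 92/25 7/2
  49/12 59/16 25/6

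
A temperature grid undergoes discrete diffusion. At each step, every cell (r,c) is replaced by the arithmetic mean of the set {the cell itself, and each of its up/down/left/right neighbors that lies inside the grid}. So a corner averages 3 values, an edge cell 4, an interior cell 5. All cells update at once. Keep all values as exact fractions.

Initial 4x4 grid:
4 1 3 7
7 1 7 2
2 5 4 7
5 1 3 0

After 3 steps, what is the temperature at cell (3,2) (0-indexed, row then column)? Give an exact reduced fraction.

Step 1: cell (3,2) = 2
Step 2: cell (3,2) = 421/120
Step 3: cell (3,2) = 2779/900
Full grid after step 3:
  37/10 2743/800 3327/800 991/240
  8359/2400 197/50 7491/2000 5353/1200
  1093/288 19921/6000 2381/600 13171/3600
  6991/2160 125/36 2779/900 3871/1080

Answer: 2779/900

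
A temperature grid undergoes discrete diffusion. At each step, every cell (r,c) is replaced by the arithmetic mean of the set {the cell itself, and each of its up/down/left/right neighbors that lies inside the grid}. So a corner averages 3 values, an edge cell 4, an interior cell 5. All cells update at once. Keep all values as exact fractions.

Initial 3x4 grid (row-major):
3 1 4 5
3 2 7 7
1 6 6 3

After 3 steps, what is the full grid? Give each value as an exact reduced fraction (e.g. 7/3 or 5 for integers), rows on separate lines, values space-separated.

Answer: 383/135 965/288 6271/1440 10577/2160
8569/2880 4463/1200 551/120 7439/1440
3649/1080 1127/288 6961/1440 11327/2160

Derivation:
After step 1:
  7/3 5/2 17/4 16/3
  9/4 19/5 26/5 11/2
  10/3 15/4 11/2 16/3
After step 2:
  85/36 773/240 1037/240 181/36
  703/240 7/2 97/20 641/120
  28/9 983/240 1187/240 49/9
After step 3:
  383/135 965/288 6271/1440 10577/2160
  8569/2880 4463/1200 551/120 7439/1440
  3649/1080 1127/288 6961/1440 11327/2160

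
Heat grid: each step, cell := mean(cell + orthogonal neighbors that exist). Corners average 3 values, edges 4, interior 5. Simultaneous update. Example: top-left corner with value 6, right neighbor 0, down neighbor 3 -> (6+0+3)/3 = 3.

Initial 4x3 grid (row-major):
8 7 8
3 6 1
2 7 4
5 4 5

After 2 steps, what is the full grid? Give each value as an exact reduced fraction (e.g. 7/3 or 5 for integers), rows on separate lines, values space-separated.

After step 1:
  6 29/4 16/3
  19/4 24/5 19/4
  17/4 23/5 17/4
  11/3 21/4 13/3
After step 2:
  6 1403/240 52/9
  99/20 523/100 287/60
  259/60 463/100 269/60
  79/18 357/80 83/18

Answer: 6 1403/240 52/9
99/20 523/100 287/60
259/60 463/100 269/60
79/18 357/80 83/18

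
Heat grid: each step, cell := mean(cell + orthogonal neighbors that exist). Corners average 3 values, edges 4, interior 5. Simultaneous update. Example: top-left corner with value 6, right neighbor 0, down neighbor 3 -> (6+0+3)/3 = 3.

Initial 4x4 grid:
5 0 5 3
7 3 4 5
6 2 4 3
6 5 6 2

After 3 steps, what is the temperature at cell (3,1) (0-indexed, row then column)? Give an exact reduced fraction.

Step 1: cell (3,1) = 19/4
Step 2: cell (3,1) = 14/3
Step 3: cell (3,1) = 3277/720
Full grid after step 3:
  2869/720 3041/800 25817/7200 4081/1080
  1321/300 7823/2000 11497/3000 26837/7200
  85/18 13103/3000 23443/6000 5537/1440
  1075/216 3277/720 2977/720 8353/2160

Answer: 3277/720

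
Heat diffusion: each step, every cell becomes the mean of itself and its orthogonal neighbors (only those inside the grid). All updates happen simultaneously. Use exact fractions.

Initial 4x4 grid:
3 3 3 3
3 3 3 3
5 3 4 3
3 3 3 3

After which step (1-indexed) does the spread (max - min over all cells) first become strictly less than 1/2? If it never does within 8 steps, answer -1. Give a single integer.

Answer: 3

Derivation:
Step 1: max=11/3, min=3, spread=2/3
Step 2: max=107/30, min=3, spread=17/30
Step 3: max=7441/2160, min=1213/400, spread=2227/5400
  -> spread < 1/2 first at step 3
Step 4: max=363833/108000, min=21991/7200, spread=2123/6750
Step 5: max=6522121/1944000, min=666853/216000, spread=130111/486000
Step 6: max=193637743/58320000, min=20068291/6480000, spread=3255781/14580000
Step 7: max=5781418681/1749600000, min=605775253/194400000, spread=82360351/437400000
Step 8: max=172431656623/52488000000, min=18237038371/5832000000, spread=2074577821/13122000000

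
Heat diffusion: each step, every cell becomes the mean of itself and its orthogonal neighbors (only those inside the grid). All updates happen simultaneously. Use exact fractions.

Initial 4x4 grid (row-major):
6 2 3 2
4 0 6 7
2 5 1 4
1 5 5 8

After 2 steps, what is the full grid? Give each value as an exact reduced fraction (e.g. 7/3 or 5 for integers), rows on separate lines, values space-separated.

After step 1:
  4 11/4 13/4 4
  3 17/5 17/5 19/4
  3 13/5 21/5 5
  8/3 4 19/4 17/3
After step 2:
  13/4 67/20 67/20 4
  67/20 303/100 19/5 343/80
  169/60 86/25 399/100 1177/240
  29/9 841/240 1117/240 185/36

Answer: 13/4 67/20 67/20 4
67/20 303/100 19/5 343/80
169/60 86/25 399/100 1177/240
29/9 841/240 1117/240 185/36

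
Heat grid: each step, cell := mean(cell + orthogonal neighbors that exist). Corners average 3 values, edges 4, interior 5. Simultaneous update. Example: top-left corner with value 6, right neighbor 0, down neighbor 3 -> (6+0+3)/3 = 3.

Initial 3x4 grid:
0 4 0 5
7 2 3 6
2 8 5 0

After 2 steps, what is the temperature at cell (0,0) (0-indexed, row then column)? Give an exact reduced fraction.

Step 1: cell (0,0) = 11/3
Step 2: cell (0,0) = 95/36
Full grid after step 2:
  95/36 389/120 341/120 61/18
  1013/240 33/10 37/10 421/120
  38/9 1123/240 907/240 67/18

Answer: 95/36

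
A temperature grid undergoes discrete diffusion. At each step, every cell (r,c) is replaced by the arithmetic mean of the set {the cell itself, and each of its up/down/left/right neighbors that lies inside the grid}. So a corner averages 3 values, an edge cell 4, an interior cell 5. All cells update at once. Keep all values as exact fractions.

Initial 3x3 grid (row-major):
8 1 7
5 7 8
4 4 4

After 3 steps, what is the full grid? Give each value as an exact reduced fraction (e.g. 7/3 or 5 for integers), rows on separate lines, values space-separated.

Answer: 2255/432 5309/960 2389/432
211/40 1571/300 8111/1440
2143/432 15127/2880 2293/432

Derivation:
After step 1:
  14/3 23/4 16/3
  6 5 13/2
  13/3 19/4 16/3
After step 2:
  197/36 83/16 211/36
  5 28/5 133/24
  181/36 233/48 199/36
After step 3:
  2255/432 5309/960 2389/432
  211/40 1571/300 8111/1440
  2143/432 15127/2880 2293/432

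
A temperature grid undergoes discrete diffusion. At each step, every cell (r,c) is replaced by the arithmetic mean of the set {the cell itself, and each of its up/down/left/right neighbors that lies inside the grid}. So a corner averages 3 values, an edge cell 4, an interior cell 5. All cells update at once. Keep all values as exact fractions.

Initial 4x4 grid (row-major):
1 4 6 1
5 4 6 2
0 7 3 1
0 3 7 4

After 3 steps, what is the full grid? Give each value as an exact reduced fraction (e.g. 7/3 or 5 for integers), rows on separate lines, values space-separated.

Answer: 3901/1080 3361/900 1153/300 101/30
11689/3600 11863/3000 467/125 697/200
3859/1200 1747/500 797/200 2087/600
169/60 1443/400 4489/1200 1363/360

Derivation:
After step 1:
  10/3 15/4 17/4 3
  5/2 26/5 21/5 5/2
  3 17/5 24/5 5/2
  1 17/4 17/4 4
After step 2:
  115/36 62/15 19/5 13/4
  421/120 381/100 419/100 61/20
  99/40 413/100 383/100 69/20
  11/4 129/40 173/40 43/12
After step 3:
  3901/1080 3361/900 1153/300 101/30
  11689/3600 11863/3000 467/125 697/200
  3859/1200 1747/500 797/200 2087/600
  169/60 1443/400 4489/1200 1363/360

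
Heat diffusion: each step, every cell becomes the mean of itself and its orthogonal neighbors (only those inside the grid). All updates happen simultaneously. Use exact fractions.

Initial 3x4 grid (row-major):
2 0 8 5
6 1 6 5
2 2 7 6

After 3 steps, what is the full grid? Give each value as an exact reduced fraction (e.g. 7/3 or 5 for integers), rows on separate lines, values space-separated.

After step 1:
  8/3 11/4 19/4 6
  11/4 3 27/5 11/2
  10/3 3 21/4 6
After step 2:
  49/18 79/24 189/40 65/12
  47/16 169/50 239/50 229/40
  109/36 175/48 393/80 67/12
After step 3:
  1289/432 12707/3600 683/150 238/45
  4827/1600 3607/1000 9409/2000 4301/800
  173/54 26939/7200 11353/2400 3893/720

Answer: 1289/432 12707/3600 683/150 238/45
4827/1600 3607/1000 9409/2000 4301/800
173/54 26939/7200 11353/2400 3893/720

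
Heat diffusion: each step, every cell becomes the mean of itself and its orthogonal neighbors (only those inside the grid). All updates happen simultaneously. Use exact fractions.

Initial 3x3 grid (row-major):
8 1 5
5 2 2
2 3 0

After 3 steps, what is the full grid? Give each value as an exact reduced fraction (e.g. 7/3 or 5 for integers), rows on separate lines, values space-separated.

Answer: 8281/2160 6179/1800 6301/2160
16919/4800 17759/6000 36457/14400
1649/540 4123/1600 587/270

Derivation:
After step 1:
  14/3 4 8/3
  17/4 13/5 9/4
  10/3 7/4 5/3
After step 2:
  155/36 209/60 107/36
  297/80 297/100 551/240
  28/9 187/80 17/9
After step 3:
  8281/2160 6179/1800 6301/2160
  16919/4800 17759/6000 36457/14400
  1649/540 4123/1600 587/270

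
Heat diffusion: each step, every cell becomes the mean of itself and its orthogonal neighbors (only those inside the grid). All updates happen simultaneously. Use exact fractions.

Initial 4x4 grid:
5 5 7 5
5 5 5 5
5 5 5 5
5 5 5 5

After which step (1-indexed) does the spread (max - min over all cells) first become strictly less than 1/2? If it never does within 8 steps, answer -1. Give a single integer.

Answer: 3

Derivation:
Step 1: max=17/3, min=5, spread=2/3
Step 2: max=331/60, min=5, spread=31/60
Step 3: max=2911/540, min=5, spread=211/540
  -> spread < 1/2 first at step 3
Step 4: max=286843/54000, min=5, spread=16843/54000
Step 5: max=2568643/486000, min=22579/4500, spread=130111/486000
Step 6: max=76542367/14580000, min=1357159/270000, spread=3255781/14580000
Step 7: max=2287353691/437400000, min=1361107/270000, spread=82360351/437400000
Step 8: max=68361316891/13122000000, min=245506441/48600000, spread=2074577821/13122000000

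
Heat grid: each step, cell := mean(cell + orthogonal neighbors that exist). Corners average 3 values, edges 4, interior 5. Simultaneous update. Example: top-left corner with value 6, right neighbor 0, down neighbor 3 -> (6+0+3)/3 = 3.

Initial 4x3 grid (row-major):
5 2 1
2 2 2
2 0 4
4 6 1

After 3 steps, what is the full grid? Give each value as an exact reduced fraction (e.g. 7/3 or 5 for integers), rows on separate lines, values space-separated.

After step 1:
  3 5/2 5/3
  11/4 8/5 9/4
  2 14/5 7/4
  4 11/4 11/3
After step 2:
  11/4 263/120 77/36
  187/80 119/50 109/60
  231/80 109/50 157/60
  35/12 793/240 49/18
After step 3:
  1747/720 17029/7200 2213/1080
  2071/800 13087/6000 8057/3600
  6193/2400 8021/3000 4201/1800
  1093/360 40043/14400 6223/2160

Answer: 1747/720 17029/7200 2213/1080
2071/800 13087/6000 8057/3600
6193/2400 8021/3000 4201/1800
1093/360 40043/14400 6223/2160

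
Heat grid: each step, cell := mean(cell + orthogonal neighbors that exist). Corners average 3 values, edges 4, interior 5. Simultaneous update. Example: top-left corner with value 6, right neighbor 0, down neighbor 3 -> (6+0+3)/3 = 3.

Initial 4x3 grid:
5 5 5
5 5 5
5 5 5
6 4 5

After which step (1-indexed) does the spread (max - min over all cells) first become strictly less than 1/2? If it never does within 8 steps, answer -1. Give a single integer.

Answer: 2

Derivation:
Step 1: max=21/4, min=14/3, spread=7/12
Step 2: max=61/12, min=73/15, spread=13/60
  -> spread < 1/2 first at step 2
Step 3: max=12101/2400, min=658/135, spread=3629/21600
Step 4: max=120469/24000, min=159599/32400, spread=60683/648000
Step 5: max=1082189/216000, min=4794053/972000, spread=30319/388800
Step 6: max=32409233/6480000, min=288599047/58320000, spread=61681/1166400
Step 7: max=971830361/194400000, min=8667452299/1749600000, spread=1580419/34992000
Step 8: max=58252774099/11664000000, min=520746082391/104976000000, spread=7057769/209952000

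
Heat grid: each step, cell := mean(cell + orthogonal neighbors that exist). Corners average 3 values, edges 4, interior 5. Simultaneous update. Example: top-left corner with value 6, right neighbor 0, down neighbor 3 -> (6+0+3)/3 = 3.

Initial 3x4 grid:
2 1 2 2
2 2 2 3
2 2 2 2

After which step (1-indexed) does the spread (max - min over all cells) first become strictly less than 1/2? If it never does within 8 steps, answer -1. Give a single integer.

Step 1: max=7/3, min=5/3, spread=2/3
Step 2: max=547/240, min=209/120, spread=43/80
Step 3: max=4757/2160, min=1949/1080, spread=859/2160
  -> spread < 1/2 first at step 3
Step 4: max=55451/25920, min=12067/6480, spread=7183/25920
Step 5: max=3300529/1555200, min=365269/194400, spread=378377/1555200
Step 6: max=195323867/93312000, min=1390229/729000, spread=3474911/18662400
Step 7: max=11633741233/5598720000, min=672608183/349920000, spread=174402061/1119744000
Step 8: max=692683423187/335923200000, min=20343963491/10497600000, spread=1667063659/13436928000

Answer: 3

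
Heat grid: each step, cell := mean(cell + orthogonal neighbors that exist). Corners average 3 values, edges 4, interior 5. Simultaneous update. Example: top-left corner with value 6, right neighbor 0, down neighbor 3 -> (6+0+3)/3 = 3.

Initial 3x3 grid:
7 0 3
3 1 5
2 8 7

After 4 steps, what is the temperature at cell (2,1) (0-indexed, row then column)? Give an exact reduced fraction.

Answer: 609601/144000

Derivation:
Step 1: cell (2,1) = 9/2
Step 2: cell (2,1) = 189/40
Step 3: cell (2,1) = 10433/2400
Step 4: cell (2,1) = 609601/144000
Full grid after step 4:
  108367/32400 329609/96000 460493/129600
  3185731/864000 227387/60000 859589/216000
  519793/129600 609601/144000 280609/64800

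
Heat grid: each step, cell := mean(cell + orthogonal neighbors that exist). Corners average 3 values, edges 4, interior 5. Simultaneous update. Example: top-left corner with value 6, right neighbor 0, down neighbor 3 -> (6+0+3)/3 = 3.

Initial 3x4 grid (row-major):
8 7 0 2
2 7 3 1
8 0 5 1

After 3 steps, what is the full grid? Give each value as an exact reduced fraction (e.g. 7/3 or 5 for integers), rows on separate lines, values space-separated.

After step 1:
  17/3 11/2 3 1
  25/4 19/5 16/5 7/4
  10/3 5 9/4 7/3
After step 2:
  209/36 539/120 127/40 23/12
  381/80 19/4 14/5 497/240
  175/36 863/240 767/240 19/9
After step 3:
  10843/2160 41/9 743/240 191/80
  4843/960 102/25 1919/600 6407/2880
  4759/1080 1181/288 4213/1440 332/135

Answer: 10843/2160 41/9 743/240 191/80
4843/960 102/25 1919/600 6407/2880
4759/1080 1181/288 4213/1440 332/135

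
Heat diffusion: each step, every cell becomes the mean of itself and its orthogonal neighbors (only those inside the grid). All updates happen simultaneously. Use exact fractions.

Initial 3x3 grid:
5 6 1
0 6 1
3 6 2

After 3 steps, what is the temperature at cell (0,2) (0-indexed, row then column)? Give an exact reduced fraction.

Step 1: cell (0,2) = 8/3
Step 2: cell (0,2) = 29/9
Step 3: cell (0,2) = 1777/540
Full grid after step 3:
  1987/540 26063/7200 1777/540
  26413/7200 20837/6000 23713/7200
  847/240 16867/4800 2341/720

Answer: 1777/540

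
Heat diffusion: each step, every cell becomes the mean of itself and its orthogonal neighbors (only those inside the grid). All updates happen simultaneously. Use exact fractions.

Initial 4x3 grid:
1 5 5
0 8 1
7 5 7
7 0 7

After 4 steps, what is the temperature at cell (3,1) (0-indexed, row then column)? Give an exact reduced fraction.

Step 1: cell (3,1) = 19/4
Step 2: cell (3,1) = 1169/240
Step 3: cell (3,1) = 68899/14400
Step 4: cell (3,1) = 4163561/864000
Full grid after step 4:
  170153/43200 3467821/864000 558959/129600
  294913/72000 1577339/360000 962239/216000
  980899/216000 1656439/360000 1034899/216000
  604859/129600 4163561/864000 624959/129600

Answer: 4163561/864000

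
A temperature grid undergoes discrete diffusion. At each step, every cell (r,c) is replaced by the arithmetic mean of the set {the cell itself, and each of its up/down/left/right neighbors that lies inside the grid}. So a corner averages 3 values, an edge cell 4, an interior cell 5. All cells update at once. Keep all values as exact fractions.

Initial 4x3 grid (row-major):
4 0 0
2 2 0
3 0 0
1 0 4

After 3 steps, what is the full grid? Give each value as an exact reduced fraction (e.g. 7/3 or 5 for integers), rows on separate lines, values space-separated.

Answer: 1181/720 1027/800 139/180
4081/2400 2333/2000 351/400
10583/7200 469/375 1727/1800
305/216 17621/14400 487/432

Derivation:
After step 1:
  2 3/2 0
  11/4 4/5 1/2
  3/2 1 1
  4/3 5/4 4/3
After step 2:
  25/12 43/40 2/3
  141/80 131/100 23/40
  79/48 111/100 23/24
  49/36 59/48 43/36
After step 3:
  1181/720 1027/800 139/180
  4081/2400 2333/2000 351/400
  10583/7200 469/375 1727/1800
  305/216 17621/14400 487/432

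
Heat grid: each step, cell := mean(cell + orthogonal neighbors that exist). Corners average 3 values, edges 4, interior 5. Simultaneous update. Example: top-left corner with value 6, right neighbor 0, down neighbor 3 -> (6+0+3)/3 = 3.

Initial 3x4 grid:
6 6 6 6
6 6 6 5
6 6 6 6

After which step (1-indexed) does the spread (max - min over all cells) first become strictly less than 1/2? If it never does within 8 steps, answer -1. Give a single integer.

Answer: 1

Derivation:
Step 1: max=6, min=17/3, spread=1/3
  -> spread < 1/2 first at step 1
Step 2: max=6, min=1373/240, spread=67/240
Step 3: max=6, min=12523/2160, spread=437/2160
Step 4: max=5991/1000, min=5026469/864000, spread=29951/172800
Step 5: max=20171/3375, min=45440179/7776000, spread=206761/1555200
Step 6: max=32234329/5400000, min=18206204429/3110400000, spread=14430763/124416000
Step 7: max=2574347273/432000000, min=1094636258311/186624000000, spread=139854109/1492992000
Step 8: max=231428771023/38880000000, min=65762168109749/11197440000000, spread=7114543559/89579520000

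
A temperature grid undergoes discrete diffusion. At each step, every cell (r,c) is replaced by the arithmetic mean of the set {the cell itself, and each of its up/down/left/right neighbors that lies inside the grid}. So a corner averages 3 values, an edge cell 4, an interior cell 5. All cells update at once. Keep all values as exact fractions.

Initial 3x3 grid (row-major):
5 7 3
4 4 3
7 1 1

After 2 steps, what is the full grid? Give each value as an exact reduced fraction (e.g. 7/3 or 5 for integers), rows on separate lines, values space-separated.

After step 1:
  16/3 19/4 13/3
  5 19/5 11/4
  4 13/4 5/3
After step 2:
  181/36 1093/240 71/18
  68/15 391/100 251/80
  49/12 763/240 23/9

Answer: 181/36 1093/240 71/18
68/15 391/100 251/80
49/12 763/240 23/9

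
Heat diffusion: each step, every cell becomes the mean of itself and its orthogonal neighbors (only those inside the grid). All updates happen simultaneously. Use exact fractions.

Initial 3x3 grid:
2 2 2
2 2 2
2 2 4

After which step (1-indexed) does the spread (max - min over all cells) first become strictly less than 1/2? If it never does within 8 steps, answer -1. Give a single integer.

Answer: 3

Derivation:
Step 1: max=8/3, min=2, spread=2/3
Step 2: max=23/9, min=2, spread=5/9
Step 3: max=257/108, min=2, spread=41/108
  -> spread < 1/2 first at step 3
Step 4: max=15091/6480, min=371/180, spread=347/1296
Step 5: max=884537/388800, min=3757/1800, spread=2921/15552
Step 6: max=52484539/23328000, min=457483/216000, spread=24611/186624
Step 7: max=3118082033/1399680000, min=10376741/4860000, spread=207329/2239488
Step 8: max=185991552451/83980800000, min=557201599/259200000, spread=1746635/26873856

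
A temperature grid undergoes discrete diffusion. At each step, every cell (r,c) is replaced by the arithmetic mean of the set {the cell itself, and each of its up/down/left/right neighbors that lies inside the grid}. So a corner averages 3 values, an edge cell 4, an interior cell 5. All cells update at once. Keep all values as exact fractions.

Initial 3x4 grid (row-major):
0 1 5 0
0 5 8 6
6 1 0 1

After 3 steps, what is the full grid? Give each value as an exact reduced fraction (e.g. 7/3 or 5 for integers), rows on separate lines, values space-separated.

Answer: 58/27 20303/7200 23803/7200 493/135
36011/14400 8387/3000 3449/1000 5459/1600
1081/432 10639/3600 5507/1800 6953/2160

Derivation:
After step 1:
  1/3 11/4 7/2 11/3
  11/4 3 24/5 15/4
  7/3 3 5/2 7/3
After step 2:
  35/18 115/48 883/240 131/36
  101/48 163/50 351/100 291/80
  97/36 65/24 379/120 103/36
After step 3:
  58/27 20303/7200 23803/7200 493/135
  36011/14400 8387/3000 3449/1000 5459/1600
  1081/432 10639/3600 5507/1800 6953/2160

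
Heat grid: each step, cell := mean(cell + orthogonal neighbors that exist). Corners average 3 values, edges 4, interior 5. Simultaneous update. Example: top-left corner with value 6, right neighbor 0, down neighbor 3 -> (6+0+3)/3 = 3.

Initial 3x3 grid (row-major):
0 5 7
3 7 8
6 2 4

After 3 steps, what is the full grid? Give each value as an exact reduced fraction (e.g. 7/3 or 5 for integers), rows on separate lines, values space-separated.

Answer: 1787/432 2815/576 2369/432
151/36 143/30 1583/288
1799/432 2731/576 2237/432

Derivation:
After step 1:
  8/3 19/4 20/3
  4 5 13/2
  11/3 19/4 14/3
After step 2:
  137/36 229/48 215/36
  23/6 5 137/24
  149/36 217/48 191/36
After step 3:
  1787/432 2815/576 2369/432
  151/36 143/30 1583/288
  1799/432 2731/576 2237/432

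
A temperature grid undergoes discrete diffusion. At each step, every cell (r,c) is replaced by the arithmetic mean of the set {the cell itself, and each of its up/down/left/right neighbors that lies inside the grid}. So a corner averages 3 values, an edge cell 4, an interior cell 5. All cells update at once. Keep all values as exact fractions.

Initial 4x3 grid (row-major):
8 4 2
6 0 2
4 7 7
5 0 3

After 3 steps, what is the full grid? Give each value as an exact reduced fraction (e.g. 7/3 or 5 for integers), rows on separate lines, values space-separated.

After step 1:
  6 7/2 8/3
  9/2 19/5 11/4
  11/2 18/5 19/4
  3 15/4 10/3
After step 2:
  14/3 479/120 107/36
  99/20 363/100 419/120
  83/20 107/25 433/120
  49/12 821/240 71/18
After step 3:
  1633/360 27469/7200 941/270
  5219/1200 6103/1500 3083/900
  5239/1200 22907/6000 862/225
  2797/720 56623/14400 7901/2160

Answer: 1633/360 27469/7200 941/270
5219/1200 6103/1500 3083/900
5239/1200 22907/6000 862/225
2797/720 56623/14400 7901/2160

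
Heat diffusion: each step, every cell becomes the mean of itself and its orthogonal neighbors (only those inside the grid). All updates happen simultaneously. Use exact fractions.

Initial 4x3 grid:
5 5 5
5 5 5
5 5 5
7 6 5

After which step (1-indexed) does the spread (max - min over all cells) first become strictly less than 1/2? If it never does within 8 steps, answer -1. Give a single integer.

Answer: 4

Derivation:
Step 1: max=6, min=5, spread=1
Step 2: max=23/4, min=5, spread=3/4
Step 3: max=4019/720, min=5, spread=419/720
Step 4: max=237203/43200, min=1129/225, spread=4087/8640
  -> spread < 1/2 first at step 4
Step 5: max=520831/96000, min=272449/54000, spread=65659/172800
Step 6: max=836870263/155520000, min=2738551/540000, spread=1926703/6220800
Step 7: max=49898766517/9331200000, min=495326677/97200000, spread=93896221/373248000
Step 8: max=993284380501/186624000000, min=59680946711/11664000000, spread=61422773/298598400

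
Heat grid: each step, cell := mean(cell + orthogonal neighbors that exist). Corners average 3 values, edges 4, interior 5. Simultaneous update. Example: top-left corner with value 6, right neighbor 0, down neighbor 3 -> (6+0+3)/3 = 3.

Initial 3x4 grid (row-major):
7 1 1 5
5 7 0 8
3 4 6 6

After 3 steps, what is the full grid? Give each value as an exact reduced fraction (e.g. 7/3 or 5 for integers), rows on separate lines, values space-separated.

After step 1:
  13/3 4 7/4 14/3
  11/2 17/5 22/5 19/4
  4 5 4 20/3
After step 2:
  83/18 809/240 889/240 67/18
  517/120 223/50 183/50 1229/240
  29/6 41/10 301/60 185/36
After step 3:
  8849/2160 29063/7200 26023/7200 4517/1080
  32783/7200 23879/6000 13177/3000 63511/14400
  1589/360 1841/400 4031/900 10999/2160

Answer: 8849/2160 29063/7200 26023/7200 4517/1080
32783/7200 23879/6000 13177/3000 63511/14400
1589/360 1841/400 4031/900 10999/2160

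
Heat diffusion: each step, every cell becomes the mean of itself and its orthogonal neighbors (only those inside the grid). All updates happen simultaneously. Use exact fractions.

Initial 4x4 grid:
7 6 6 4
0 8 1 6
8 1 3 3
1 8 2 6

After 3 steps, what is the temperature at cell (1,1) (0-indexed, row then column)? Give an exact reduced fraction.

Step 1: cell (1,1) = 16/5
Step 2: cell (1,1) = 261/50
Step 3: cell (1,1) = 24731/6000
Full grid after step 3:
  10217/2160 18673/3600 3209/720 638/135
  35381/7200 24731/6000 55/12 571/144
  28453/7200 6733/1500 21493/6000 14927/3600
  601/135 27163/7200 30139/7200 1595/432

Answer: 24731/6000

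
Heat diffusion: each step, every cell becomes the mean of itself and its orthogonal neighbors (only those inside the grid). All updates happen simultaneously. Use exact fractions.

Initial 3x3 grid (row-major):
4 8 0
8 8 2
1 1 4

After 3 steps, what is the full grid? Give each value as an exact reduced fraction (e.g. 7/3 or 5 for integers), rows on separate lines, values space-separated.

Answer: 11449/2160 1441/300 4567/1080
23231/4800 26491/6000 27409/7200
9239/2160 27559/7200 1871/540

Derivation:
After step 1:
  20/3 5 10/3
  21/4 27/5 7/2
  10/3 7/2 7/3
After step 2:
  203/36 51/10 71/18
  413/80 453/100 437/120
  145/36 437/120 28/9
After step 3:
  11449/2160 1441/300 4567/1080
  23231/4800 26491/6000 27409/7200
  9239/2160 27559/7200 1871/540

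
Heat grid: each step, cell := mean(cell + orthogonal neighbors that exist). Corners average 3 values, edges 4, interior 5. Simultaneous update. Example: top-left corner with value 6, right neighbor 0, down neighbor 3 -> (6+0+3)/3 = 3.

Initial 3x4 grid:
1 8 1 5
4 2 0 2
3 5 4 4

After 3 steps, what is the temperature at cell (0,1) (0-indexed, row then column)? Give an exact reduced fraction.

Step 1: cell (0,1) = 3
Step 2: cell (0,1) = 439/120
Step 3: cell (0,1) = 5669/1800
Full grid after step 3:
  1907/540 5669/1800 11153/3600 6013/2160
  23741/7200 20273/6000 1429/500 14089/4800
  2551/720 7717/2400 22931/7200 3139/1080

Answer: 5669/1800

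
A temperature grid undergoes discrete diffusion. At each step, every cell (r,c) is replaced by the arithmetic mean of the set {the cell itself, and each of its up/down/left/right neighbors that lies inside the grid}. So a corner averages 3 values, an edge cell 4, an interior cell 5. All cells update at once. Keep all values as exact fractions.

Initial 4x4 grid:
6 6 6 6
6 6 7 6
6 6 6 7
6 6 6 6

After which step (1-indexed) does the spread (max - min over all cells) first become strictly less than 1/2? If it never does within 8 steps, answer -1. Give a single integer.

Answer: 2

Derivation:
Step 1: max=13/2, min=6, spread=1/2
Step 2: max=1529/240, min=6, spread=89/240
  -> spread < 1/2 first at step 2
Step 3: max=15101/2400, min=6, spread=701/2400
Step 4: max=270169/43200, min=24149/4000, spread=46799/216000
Step 5: max=13456697/2160000, min=326671/54000, spread=389857/2160000
Step 6: max=1207359959/194400000, min=327727/54000, spread=27542759/194400000
Step 7: max=12053171201/1944000000, min=29550011/4860000, spread=77722267/648000000
Step 8: max=360922377101/58320000000, min=29601270971/4860000000, spread=5707125449/58320000000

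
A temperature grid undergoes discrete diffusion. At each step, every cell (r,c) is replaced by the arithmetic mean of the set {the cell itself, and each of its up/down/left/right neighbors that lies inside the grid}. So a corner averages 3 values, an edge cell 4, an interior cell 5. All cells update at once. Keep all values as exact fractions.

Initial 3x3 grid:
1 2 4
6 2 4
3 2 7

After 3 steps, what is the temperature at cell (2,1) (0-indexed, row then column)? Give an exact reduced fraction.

Answer: 8599/2400

Derivation:
Step 1: cell (2,1) = 7/2
Step 2: cell (2,1) = 147/40
Step 3: cell (2,1) = 8599/2400
Full grid after step 3:
  713/240 43969/14400 3601/1080
  1417/450 5057/1500 51569/14400
  3701/1080 8599/2400 8267/2160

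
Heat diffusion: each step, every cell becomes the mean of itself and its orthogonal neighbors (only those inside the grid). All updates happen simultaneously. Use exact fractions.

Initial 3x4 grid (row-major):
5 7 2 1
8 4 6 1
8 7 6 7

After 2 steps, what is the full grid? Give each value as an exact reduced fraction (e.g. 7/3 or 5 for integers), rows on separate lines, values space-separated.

After step 1:
  20/3 9/2 4 4/3
  25/4 32/5 19/5 15/4
  23/3 25/4 13/2 14/3
After step 2:
  209/36 647/120 409/120 109/36
  1619/240 136/25 489/100 271/80
  121/18 1609/240 1273/240 179/36

Answer: 209/36 647/120 409/120 109/36
1619/240 136/25 489/100 271/80
121/18 1609/240 1273/240 179/36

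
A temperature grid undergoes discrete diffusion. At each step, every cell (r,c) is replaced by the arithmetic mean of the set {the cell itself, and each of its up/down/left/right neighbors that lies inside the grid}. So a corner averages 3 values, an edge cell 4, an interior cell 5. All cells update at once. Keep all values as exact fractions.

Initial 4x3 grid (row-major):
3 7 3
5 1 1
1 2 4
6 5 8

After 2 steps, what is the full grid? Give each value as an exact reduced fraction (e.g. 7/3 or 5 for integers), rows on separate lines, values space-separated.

Answer: 11/3 461/120 113/36
71/20 281/100 193/60
63/20 183/50 107/30
17/4 1051/240 44/9

Derivation:
After step 1:
  5 7/2 11/3
  5/2 16/5 9/4
  7/2 13/5 15/4
  4 21/4 17/3
After step 2:
  11/3 461/120 113/36
  71/20 281/100 193/60
  63/20 183/50 107/30
  17/4 1051/240 44/9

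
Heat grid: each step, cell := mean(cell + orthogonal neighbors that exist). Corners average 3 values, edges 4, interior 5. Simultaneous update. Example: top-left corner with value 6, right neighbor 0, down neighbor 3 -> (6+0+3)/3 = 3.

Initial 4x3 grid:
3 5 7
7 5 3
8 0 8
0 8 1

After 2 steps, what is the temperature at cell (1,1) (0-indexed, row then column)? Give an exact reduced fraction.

Step 1: cell (1,1) = 4
Step 2: cell (1,1) = 263/50
Full grid after step 2:
  21/4 19/4 21/4
  37/8 263/50 71/16
  619/120 94/25 1213/240
  34/9 381/80 131/36

Answer: 263/50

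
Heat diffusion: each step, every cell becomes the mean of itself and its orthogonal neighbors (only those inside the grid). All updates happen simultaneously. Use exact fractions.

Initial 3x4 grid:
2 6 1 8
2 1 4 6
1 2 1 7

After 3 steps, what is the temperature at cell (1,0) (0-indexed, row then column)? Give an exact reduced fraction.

Answer: 5077/2400

Derivation:
Step 1: cell (1,0) = 3/2
Step 2: cell (1,0) = 19/8
Step 3: cell (1,0) = 5077/2400
Full grid after step 3:
  1183/432 21101/7200 9877/2400 547/120
  5077/2400 2863/1000 21043/6000 67637/14400
  893/432 16201/7200 25531/7200 2239/540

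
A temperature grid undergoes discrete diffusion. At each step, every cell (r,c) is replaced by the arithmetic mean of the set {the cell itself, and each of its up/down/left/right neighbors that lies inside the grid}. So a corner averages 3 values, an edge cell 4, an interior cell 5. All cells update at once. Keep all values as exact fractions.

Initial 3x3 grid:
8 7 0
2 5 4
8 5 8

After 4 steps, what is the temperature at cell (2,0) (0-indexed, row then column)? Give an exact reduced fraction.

Step 1: cell (2,0) = 5
Step 2: cell (2,0) = 23/4
Step 3: cell (2,0) = 3947/720
Step 4: cell (2,0) = 235829/43200
Full grid after step 4:
  670037/129600 265319/54000 619787/129600
  4557229/864000 103011/20000 4234979/864000
  235829/43200 2283677/432000 670037/129600

Answer: 235829/43200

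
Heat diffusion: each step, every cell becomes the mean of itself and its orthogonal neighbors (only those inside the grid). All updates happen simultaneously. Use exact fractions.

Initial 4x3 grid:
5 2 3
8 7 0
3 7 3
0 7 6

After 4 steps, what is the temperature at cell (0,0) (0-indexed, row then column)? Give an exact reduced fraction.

Answer: 196963/43200

Derivation:
Step 1: cell (0,0) = 5
Step 2: cell (0,0) = 5
Step 3: cell (0,0) = 1673/360
Step 4: cell (0,0) = 196963/43200
Full grid after step 4:
  196963/43200 3595831/864000 499289/129600
  37127/8000 1583729/360000 869929/216000
  1017389/216000 25586/5625 952889/216000
  300917/64800 502337/108000 295517/64800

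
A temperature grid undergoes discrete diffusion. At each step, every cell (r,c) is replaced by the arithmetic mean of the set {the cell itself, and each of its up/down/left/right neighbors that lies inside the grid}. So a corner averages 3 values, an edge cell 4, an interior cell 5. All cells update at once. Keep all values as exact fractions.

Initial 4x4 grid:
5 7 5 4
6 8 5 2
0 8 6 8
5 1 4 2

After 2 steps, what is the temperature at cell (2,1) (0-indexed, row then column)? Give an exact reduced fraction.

Step 1: cell (2,1) = 23/5
Step 2: cell (2,1) = 537/100
Full grid after step 2:
  17/3 243/40 611/120 41/9
  223/40 138/25 141/25 1087/240
  161/40 537/100 19/4 1207/240
  15/4 287/80 1117/240 149/36

Answer: 537/100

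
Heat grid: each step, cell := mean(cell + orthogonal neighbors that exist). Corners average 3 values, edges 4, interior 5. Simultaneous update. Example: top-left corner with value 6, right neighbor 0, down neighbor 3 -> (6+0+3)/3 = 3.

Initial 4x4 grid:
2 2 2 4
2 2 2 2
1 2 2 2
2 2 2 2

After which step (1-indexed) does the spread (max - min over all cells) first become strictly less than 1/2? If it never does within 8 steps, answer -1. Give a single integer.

Answer: 4

Derivation:
Step 1: max=8/3, min=5/3, spread=1
Step 2: max=23/9, min=209/120, spread=293/360
Step 3: max=257/108, min=1949/1080, spread=23/40
Step 4: max=7523/3240, min=199157/108000, spread=154829/324000
  -> spread < 1/2 first at step 4
Step 5: max=1095499/486000, min=1805357/972000, spread=1587/4000
Step 6: max=16162001/7290000, min=54933593/29160000, spread=39977/120000
Step 7: max=190802357/87480000, min=1663403489/874800000, spread=1006667/3600000
Step 8: max=1414651019/656100000, min=50418055109/26244000000, spread=25382657/108000000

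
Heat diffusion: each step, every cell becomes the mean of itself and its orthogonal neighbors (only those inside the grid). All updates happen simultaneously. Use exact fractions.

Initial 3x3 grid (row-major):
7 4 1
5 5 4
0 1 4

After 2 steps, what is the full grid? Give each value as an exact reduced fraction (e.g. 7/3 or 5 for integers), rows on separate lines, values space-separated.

Answer: 83/18 983/240 43/12
923/240 183/50 133/40
35/12 113/40 3

Derivation:
After step 1:
  16/3 17/4 3
  17/4 19/5 7/2
  2 5/2 3
After step 2:
  83/18 983/240 43/12
  923/240 183/50 133/40
  35/12 113/40 3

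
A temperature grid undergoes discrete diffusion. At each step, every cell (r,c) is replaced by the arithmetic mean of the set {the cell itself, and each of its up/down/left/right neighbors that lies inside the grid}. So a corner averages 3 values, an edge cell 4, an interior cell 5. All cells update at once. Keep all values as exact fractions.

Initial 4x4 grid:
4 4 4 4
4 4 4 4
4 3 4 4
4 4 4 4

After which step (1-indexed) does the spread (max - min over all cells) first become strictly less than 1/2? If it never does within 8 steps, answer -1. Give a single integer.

Step 1: max=4, min=15/4, spread=1/4
  -> spread < 1/2 first at step 1
Step 2: max=4, min=189/50, spread=11/50
Step 3: max=4, min=9233/2400, spread=367/2400
Step 4: max=2387/600, min=41629/10800, spread=1337/10800
Step 5: max=71531/18000, min=1254331/324000, spread=33227/324000
Step 6: max=427951/108000, min=37665673/9720000, spread=849917/9720000
Step 7: max=6411467/1620000, min=1132685653/291600000, spread=21378407/291600000
Step 8: max=1920311657/486000000, min=34025537629/8748000000, spread=540072197/8748000000

Answer: 1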